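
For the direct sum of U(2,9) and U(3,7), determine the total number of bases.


Bases of a direct sum M1 + M2: |B| = |B(M1)| * |B(M2)|.
|B(U(2,9))| = C(9,2) = 36.
|B(U(3,7))| = C(7,3) = 35.
Total bases = 36 * 35 = 1260.

1260


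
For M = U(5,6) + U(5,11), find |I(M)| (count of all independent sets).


For a direct sum, |I(M1+M2)| = |I(M1)| * |I(M2)|.
|I(U(5,6))| = sum C(6,k) for k=0..5 = 63.
|I(U(5,11))| = sum C(11,k) for k=0..5 = 1024.
Total = 63 * 1024 = 64512.

64512


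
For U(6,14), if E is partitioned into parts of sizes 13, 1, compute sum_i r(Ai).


r(Ai) = min(|Ai|, 6) for each part.
Sum = min(13,6) + min(1,6)
    = 6 + 1
    = 7.

7


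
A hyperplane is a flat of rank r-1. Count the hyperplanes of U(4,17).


Hyperplanes of U(4,17) are flats of rank 3.
In a uniform matroid, these are exactly the (3)-element subsets.
Count = C(17,3) = 17! / (3! * 14!) = 680.

680


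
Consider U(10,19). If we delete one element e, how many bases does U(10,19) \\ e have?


Deleting e from U(10,19) gives U(10,18) since n > r.
Bases of U(10,18) = C(18,10) = 43758.

43758


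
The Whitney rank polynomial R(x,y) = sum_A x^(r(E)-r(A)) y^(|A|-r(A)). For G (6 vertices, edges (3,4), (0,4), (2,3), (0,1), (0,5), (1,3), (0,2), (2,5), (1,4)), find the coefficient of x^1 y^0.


R(x,y) = sum over A in 2^E of x^(r(E)-r(A)) * y^(|A|-r(A)).
G has 6 vertices, 9 edges. r(E) = 5.
Enumerate all 2^9 = 512 subsets.
Count subsets with r(E)-r(A)=1 and |A|-r(A)=0: 105.

105


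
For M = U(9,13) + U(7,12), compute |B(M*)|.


(M1+M2)* = M1* + M2*.
M1* = U(4,13), bases: C(13,4) = 715.
M2* = U(5,12), bases: C(12,5) = 792.
|B(M*)| = 715 * 792 = 566280.

566280


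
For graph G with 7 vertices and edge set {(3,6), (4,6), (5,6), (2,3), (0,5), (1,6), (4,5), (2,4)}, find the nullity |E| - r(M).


Cycle rank (nullity) = |E| - r(M) = |E| - (|V| - c).
|E| = 8, |V| = 7, c = 1.
Nullity = 8 - (7 - 1) = 8 - 6 = 2.

2


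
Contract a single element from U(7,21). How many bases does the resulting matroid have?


Contracting e from U(7,21) gives U(6,20).
Bases of U(6,20) = C(20,6) = 38760.

38760


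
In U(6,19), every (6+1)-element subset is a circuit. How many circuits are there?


In U(6,19), circuits are the (7)-element subsets.
Any set of 7 elements is dependent, and removing any one element gives
an independent set of size 6, so it is a minimal dependent set.
Number of circuits = C(19,7) = 19! / (7! * 12!) = 50388.

50388


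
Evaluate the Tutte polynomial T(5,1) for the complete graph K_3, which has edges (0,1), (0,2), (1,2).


T(K_3; x,y) = x^2 + x + y.
T(5,1) = 25 + 5 + 1 = 31.

31


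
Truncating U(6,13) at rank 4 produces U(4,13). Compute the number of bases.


Truncating U(6,13) to rank 4 gives U(4,13).
Bases of U(4,13) are all 4-element subsets of 13 elements.
Number of bases = C(13,4) = (13 * 12 * 11 * 10) / (1 * 2 * 3 * 4) = 715.

715


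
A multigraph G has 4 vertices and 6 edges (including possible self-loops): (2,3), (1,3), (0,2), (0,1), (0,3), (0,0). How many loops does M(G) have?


In a graphic matroid, a loop is a self-loop edge (u,u) with rank 0.
Examining all 6 edges for self-loops...
Self-loops found: (0,0)
Number of loops = 1.

1


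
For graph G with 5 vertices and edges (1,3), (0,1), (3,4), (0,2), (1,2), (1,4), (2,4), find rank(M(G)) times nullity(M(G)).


r(M) = |V| - c = 5 - 1 = 4.
nullity = |E| - r(M) = 7 - 4 = 3.
Product = 4 * 3 = 12.

12


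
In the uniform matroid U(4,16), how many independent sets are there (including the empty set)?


Independent sets of U(4,16) are all subsets of size <= 4.
Count = (16 choose 0) + (16 choose 1) + (16 choose 2) + (16 choose 3) + (16 choose 4)
     = 1 + 16 + 120 + 560 + 1820
     = 2517.

2517


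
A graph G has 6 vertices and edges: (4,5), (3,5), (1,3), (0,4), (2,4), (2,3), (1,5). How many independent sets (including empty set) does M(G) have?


An independent set in a graphic matroid is an acyclic edge subset.
G has 6 vertices and 7 edges.
Enumerate all 2^7 = 128 subsets, checking for acyclicity.
Total independent sets = 104.

104


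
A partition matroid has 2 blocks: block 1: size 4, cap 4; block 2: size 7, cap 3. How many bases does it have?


A basis picks exactly ci elements from block i.
Number of bases = product of C(|Si|, ci).
= C(4,4) * C(7,3)
= 1 * 35
= 35.

35


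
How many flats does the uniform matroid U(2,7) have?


Flats of U(2,7): every subset of size < 2 is a flat, plus E itself.
Count = (7 choose 0) + (7 choose 1) + 1
     = 1 + 7 + 1
     = 9.

9


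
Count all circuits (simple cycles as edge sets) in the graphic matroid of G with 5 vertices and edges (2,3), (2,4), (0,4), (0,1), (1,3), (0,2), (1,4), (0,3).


A circuit in a graphic matroid = edge set of a simple cycle.
G has 5 vertices and 8 edges.
Enumerating all minimal edge subsets forming cycles...
Total circuits found: 13.

13


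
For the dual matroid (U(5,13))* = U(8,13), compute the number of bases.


The dual of U(r,n) is U(n-r, n) = U(8,13).
Bases of U(8,13) are all (8)-element subsets.
|B(M*)| = C(13,8) = 1287.

1287


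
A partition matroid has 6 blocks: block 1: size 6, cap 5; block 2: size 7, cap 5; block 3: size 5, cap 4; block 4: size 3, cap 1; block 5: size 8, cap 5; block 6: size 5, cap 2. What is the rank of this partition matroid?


Rank of a partition matroid = sum of min(|Si|, ci) for each block.
= min(6,5) + min(7,5) + min(5,4) + min(3,1) + min(8,5) + min(5,2)
= 5 + 5 + 4 + 1 + 5 + 2
= 22.

22


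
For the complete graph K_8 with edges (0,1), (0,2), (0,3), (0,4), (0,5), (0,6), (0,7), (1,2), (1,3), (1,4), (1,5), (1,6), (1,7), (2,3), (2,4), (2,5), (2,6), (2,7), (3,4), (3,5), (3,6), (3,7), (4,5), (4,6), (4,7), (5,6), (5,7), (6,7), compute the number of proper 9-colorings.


P(K_8, k) = k(k-1)(k-2)...(k-7).
P(9) = (9) * (8) * (7) * (6) * (5) * (4) * (3) * (2) = 362880.

362880


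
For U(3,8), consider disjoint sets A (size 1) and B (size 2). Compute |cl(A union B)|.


|A union B| = 1 + 2 = 3 (disjoint).
In U(3,8), cl(S) = S if |S| < 3, else cl(S) = E.
Since 3 >= 3, cl(A union B) = E.
|cl(A union B)| = 8.

8


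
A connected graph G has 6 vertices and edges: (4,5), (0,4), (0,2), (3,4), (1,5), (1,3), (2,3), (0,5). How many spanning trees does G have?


By Kirchhoff's matrix tree theorem, the number of spanning trees equals
the determinant of any cofactor of the Laplacian matrix L.
G has 6 vertices and 8 edges.
Computing the (5 x 5) cofactor determinant gives 35.

35


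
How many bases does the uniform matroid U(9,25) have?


Bases of U(9,25) are all 9-element subsets of the 25-element ground set.
Number of bases = C(25,9).
(25 choose 9) = 2042975.

2042975


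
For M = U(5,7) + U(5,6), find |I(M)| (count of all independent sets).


For a direct sum, |I(M1+M2)| = |I(M1)| * |I(M2)|.
|I(U(5,7))| = sum C(7,k) for k=0..5 = 120.
|I(U(5,6))| = sum C(6,k) for k=0..5 = 63.
Total = 120 * 63 = 7560.

7560


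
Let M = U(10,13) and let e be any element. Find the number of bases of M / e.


Contracting e from U(10,13) gives U(9,12).
Bases of U(9,12) = C(12,9) = 12! / (9! * 3!) = 220.

220


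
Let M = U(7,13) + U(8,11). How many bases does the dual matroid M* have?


(M1+M2)* = M1* + M2*.
M1* = U(6,13), bases: C(13,6) = 1716.
M2* = U(3,11), bases: C(11,3) = 165.
|B(M*)| = 1716 * 165 = 283140.

283140


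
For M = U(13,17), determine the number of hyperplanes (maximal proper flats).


Hyperplanes of U(13,17) are flats of rank 12.
In a uniform matroid, these are exactly the (12)-element subsets.
Count = C(17,12) = 6188.

6188


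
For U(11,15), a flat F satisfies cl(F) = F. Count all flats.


Flats of U(11,15): every subset of size < 11 is a flat, plus E itself.
Count = C(15,0) + C(15,1) + C(15,2) + C(15,3) + C(15,4) + C(15,5) + C(15,6) + C(15,7) + C(15,8) + C(15,9) + C(15,10) + 1
     = 1 + 15 + 105 + 455 + 1365 + 3003 + 5005 + 6435 + 6435 + 5005 + 3003 + 1
     = 30828.

30828


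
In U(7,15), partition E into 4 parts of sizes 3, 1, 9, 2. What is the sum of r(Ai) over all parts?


r(Ai) = min(|Ai|, 7) for each part.
Sum = min(3,7) + min(1,7) + min(9,7) + min(2,7)
    = 3 + 1 + 7 + 2
    = 13.

13


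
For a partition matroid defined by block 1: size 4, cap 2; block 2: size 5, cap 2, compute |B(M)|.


A basis picks exactly ci elements from block i.
Number of bases = product of C(|Si|, ci).
= C(4,2) * C(5,2)
= 6 * 10
= 60.

60


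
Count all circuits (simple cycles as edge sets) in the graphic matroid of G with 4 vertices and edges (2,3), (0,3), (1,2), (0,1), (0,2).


A circuit in a graphic matroid = edge set of a simple cycle.
G has 4 vertices and 5 edges.
Enumerating all minimal edge subsets forming cycles...
Total circuits found: 3.

3


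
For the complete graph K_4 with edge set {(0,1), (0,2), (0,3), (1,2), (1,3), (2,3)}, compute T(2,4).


T(K_4; x,y) = x^3 + 3x^2 + 4xy + 2x + y^3 + 3y^2 + 2y.
Substituting x=2, y=4:
= 8 + 12 + 32 + 4 + 64 + 48 + 8
= 176.

176


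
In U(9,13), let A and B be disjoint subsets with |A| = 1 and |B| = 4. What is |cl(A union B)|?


|A union B| = 1 + 4 = 5 (disjoint).
In U(9,13), cl(S) = S if |S| < 9, else cl(S) = E.
Since 5 < 9, cl(A union B) = A union B.
|cl(A union B)| = 5.

5


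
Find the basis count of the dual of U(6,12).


The dual of U(r,n) is U(n-r, n) = U(6,12).
Bases of U(6,12) are all (6)-element subsets.
|B(M*)| = C(12,6) = 924.

924


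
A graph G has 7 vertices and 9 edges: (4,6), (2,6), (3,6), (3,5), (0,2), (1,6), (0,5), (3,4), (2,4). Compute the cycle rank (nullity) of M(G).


Cycle rank (nullity) = |E| - r(M) = |E| - (|V| - c).
|E| = 9, |V| = 7, c = 1.
Nullity = 9 - (7 - 1) = 9 - 6 = 3.

3


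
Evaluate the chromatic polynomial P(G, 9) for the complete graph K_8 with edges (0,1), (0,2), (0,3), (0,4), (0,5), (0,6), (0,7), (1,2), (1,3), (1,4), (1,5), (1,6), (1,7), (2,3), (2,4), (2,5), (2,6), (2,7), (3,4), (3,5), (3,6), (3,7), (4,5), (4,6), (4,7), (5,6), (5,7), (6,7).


P(K_8, k) = k(k-1)(k-2)...(k-7).
P(9) = (9) * (8) * (7) * (6) * (5) * (4) * (3) * (2) = 362880.

362880


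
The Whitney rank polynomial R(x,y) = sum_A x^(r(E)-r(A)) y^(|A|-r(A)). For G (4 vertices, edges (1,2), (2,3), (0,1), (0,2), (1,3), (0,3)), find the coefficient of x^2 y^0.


R(x,y) = sum over A in 2^E of x^(r(E)-r(A)) * y^(|A|-r(A)).
G has 4 vertices, 6 edges. r(E) = 3.
Enumerate all 2^6 = 64 subsets.
Count subsets with r(E)-r(A)=2 and |A|-r(A)=0: 6.

6


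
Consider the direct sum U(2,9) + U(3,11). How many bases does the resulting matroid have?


Bases of a direct sum M1 + M2: |B| = |B(M1)| * |B(M2)|.
|B(U(2,9))| = C(9,2) = 36.
|B(U(3,11))| = C(11,3) = 165.
Total bases = 36 * 165 = 5940.

5940


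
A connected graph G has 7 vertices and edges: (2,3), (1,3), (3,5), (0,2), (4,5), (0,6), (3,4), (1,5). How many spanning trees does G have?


By Kirchhoff's matrix tree theorem, the number of spanning trees equals
the determinant of any cofactor of the Laplacian matrix L.
G has 7 vertices and 8 edges.
Computing the (6 x 6) cofactor determinant gives 8.

8


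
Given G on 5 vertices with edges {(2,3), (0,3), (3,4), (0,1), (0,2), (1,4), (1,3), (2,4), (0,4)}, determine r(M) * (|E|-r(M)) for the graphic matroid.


r(M) = |V| - c = 5 - 1 = 4.
nullity = |E| - r(M) = 9 - 4 = 5.
Product = 4 * 5 = 20.

20


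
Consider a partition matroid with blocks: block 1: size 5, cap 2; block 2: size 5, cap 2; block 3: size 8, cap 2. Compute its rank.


Rank of a partition matroid = sum of min(|Si|, ci) for each block.
= min(5,2) + min(5,2) + min(8,2)
= 2 + 2 + 2
= 6.

6


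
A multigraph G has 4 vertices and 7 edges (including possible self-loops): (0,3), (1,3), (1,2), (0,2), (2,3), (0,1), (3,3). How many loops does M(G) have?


In a graphic matroid, a loop is a self-loop edge (u,u) with rank 0.
Examining all 7 edges for self-loops...
Self-loops found: (3,3)
Number of loops = 1.

1


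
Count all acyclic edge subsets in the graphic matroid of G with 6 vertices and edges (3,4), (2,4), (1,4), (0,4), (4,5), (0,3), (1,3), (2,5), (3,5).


An independent set in a graphic matroid is an acyclic edge subset.
G has 6 vertices and 9 edges.
Enumerate all 2^9 = 512 subsets, checking for acyclicity.
Total independent sets = 276.

276


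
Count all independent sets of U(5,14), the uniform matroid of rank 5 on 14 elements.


Independent sets of U(5,14) are all subsets of size <= 5.
Count = (14 choose 0) + (14 choose 1) + (14 choose 2) + (14 choose 3) + (14 choose 4) + (14 choose 5)
     = 1 + 14 + 91 + 364 + 1001 + 2002
     = 3473.

3473


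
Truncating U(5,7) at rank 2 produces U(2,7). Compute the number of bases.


Truncating U(5,7) to rank 2 gives U(2,7).
Bases of U(2,7) are all 2-element subsets of 7 elements.
Number of bases = (7 choose 2) = 21.

21


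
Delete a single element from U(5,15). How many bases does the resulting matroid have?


Deleting e from U(5,15) gives U(5,14) since n > r.
Bases of U(5,14) = (14 choose 5) = 2002.

2002


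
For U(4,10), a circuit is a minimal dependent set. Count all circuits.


In U(4,10), circuits are the (5)-element subsets.
Any set of 5 elements is dependent, and removing any one element gives
an independent set of size 4, so it is a minimal dependent set.
Number of circuits = C(10,5) = 10! / (5! * 5!) = 252.

252


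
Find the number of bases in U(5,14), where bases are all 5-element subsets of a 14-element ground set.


Bases of U(5,14) are all 5-element subsets of the 14-element ground set.
Number of bases = C(14,5).
(14 choose 5) = 2002.

2002


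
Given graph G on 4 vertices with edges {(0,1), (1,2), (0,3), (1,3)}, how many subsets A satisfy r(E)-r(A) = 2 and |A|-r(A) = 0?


R(x,y) = sum over A in 2^E of x^(r(E)-r(A)) * y^(|A|-r(A)).
G has 4 vertices, 4 edges. r(E) = 3.
Enumerate all 2^4 = 16 subsets.
Count subsets with r(E)-r(A)=2 and |A|-r(A)=0: 4.

4


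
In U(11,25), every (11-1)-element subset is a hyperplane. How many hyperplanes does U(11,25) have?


Hyperplanes of U(11,25) are flats of rank 10.
In a uniform matroid, these are exactly the (10)-element subsets.
Count = C(25,10) = 25! / (10! * 15!) = 3268760.

3268760


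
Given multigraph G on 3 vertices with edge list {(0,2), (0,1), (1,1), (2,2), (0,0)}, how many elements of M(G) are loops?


In a graphic matroid, a loop is a self-loop edge (u,u) with rank 0.
Examining all 5 edges for self-loops...
Self-loops found: (1,1), (2,2), (0,0)
Number of loops = 3.

3


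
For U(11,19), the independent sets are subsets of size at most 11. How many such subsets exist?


Independent sets of U(11,19) are all subsets of size <= 11.
Count = (19 choose 0) + (19 choose 1) + (19 choose 2) + (19 choose 3) + (19 choose 4) + (19 choose 5) + (19 choose 6) + (19 choose 7) + (19 choose 8) + (19 choose 9) + (19 choose 10) + (19 choose 11)
     = 1 + 19 + 171 + 969 + 3876 + 11628 + 27132 + 50388 + 75582 + 92378 + 92378 + 75582
     = 430104.

430104


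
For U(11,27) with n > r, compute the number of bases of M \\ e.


Deleting e from U(11,27) gives U(11,26) since n > r.
Bases of U(11,26) = (26 choose 11) = 7726160.

7726160


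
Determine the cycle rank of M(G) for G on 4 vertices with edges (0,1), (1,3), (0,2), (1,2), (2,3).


Cycle rank (nullity) = |E| - r(M) = |E| - (|V| - c).
|E| = 5, |V| = 4, c = 1.
Nullity = 5 - (4 - 1) = 5 - 3 = 2.

2


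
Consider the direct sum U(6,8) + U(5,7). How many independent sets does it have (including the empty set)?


For a direct sum, |I(M1+M2)| = |I(M1)| * |I(M2)|.
|I(U(6,8))| = sum C(8,k) for k=0..6 = 247.
|I(U(5,7))| = sum C(7,k) for k=0..5 = 120.
Total = 247 * 120 = 29640.

29640


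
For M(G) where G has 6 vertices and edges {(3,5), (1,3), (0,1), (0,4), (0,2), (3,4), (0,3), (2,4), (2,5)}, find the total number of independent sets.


An independent set in a graphic matroid is an acyclic edge subset.
G has 6 vertices and 9 edges.
Enumerate all 2^9 = 512 subsets, checking for acyclicity.
Total independent sets = 292.

292


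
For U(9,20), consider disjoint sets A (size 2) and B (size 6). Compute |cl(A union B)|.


|A union B| = 2 + 6 = 8 (disjoint).
In U(9,20), cl(S) = S if |S| < 9, else cl(S) = E.
Since 8 < 9, cl(A union B) = A union B.
|cl(A union B)| = 8.

8


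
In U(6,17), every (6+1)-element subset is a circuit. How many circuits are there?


In U(6,17), circuits are the (7)-element subsets.
Any set of 7 elements is dependent, and removing any one element gives
an independent set of size 6, so it is a minimal dependent set.
Number of circuits = (17 choose 7) = 19448.

19448


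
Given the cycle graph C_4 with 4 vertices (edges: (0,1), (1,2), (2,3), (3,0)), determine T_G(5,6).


T(C_4; x,y) = x + x^2 + ... + x^(3) + y.
T(5,6) = 5^1 + 5^2 + 5^3 + 6
= 5 + 25 + 125 + 6
= 161.

161


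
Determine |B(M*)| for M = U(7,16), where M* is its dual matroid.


The dual of U(r,n) is U(n-r, n) = U(9,16).
Bases of U(9,16) are all (9)-element subsets.
|B(M*)| = (16 choose 9) = 11440.

11440


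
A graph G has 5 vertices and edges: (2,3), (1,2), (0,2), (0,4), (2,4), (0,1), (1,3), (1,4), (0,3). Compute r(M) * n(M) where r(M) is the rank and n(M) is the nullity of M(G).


r(M) = |V| - c = 5 - 1 = 4.
nullity = |E| - r(M) = 9 - 4 = 5.
Product = 4 * 5 = 20.

20


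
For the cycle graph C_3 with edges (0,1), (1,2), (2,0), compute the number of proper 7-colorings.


P(C_3, k) = (k-1)^3 + (-1)^3*(k-1).
P(7) = (6)^3 - 6
= 216 - 6 = 210.

210


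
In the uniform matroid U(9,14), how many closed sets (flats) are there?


Flats of U(9,14): every subset of size < 9 is a flat, plus E itself.
Count = C(14,0) + C(14,1) + C(14,2) + C(14,3) + C(14,4) + C(14,5) + C(14,6) + C(14,7) + C(14,8) + 1
     = 1 + 14 + 91 + 364 + 1001 + 2002 + 3003 + 3432 + 3003 + 1
     = 12912.

12912


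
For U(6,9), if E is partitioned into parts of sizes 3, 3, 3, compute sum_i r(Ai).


r(Ai) = min(|Ai|, 6) for each part.
Sum = min(3,6) + min(3,6) + min(3,6)
    = 3 + 3 + 3
    = 9.

9


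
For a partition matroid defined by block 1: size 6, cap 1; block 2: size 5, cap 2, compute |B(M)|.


A basis picks exactly ci elements from block i.
Number of bases = product of C(|Si|, ci).
= C(6,1) * C(5,2)
= 6 * 10
= 60.

60


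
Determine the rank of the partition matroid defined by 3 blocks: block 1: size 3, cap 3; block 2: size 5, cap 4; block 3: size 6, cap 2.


Rank of a partition matroid = sum of min(|Si|, ci) for each block.
= min(3,3) + min(5,4) + min(6,2)
= 3 + 4 + 2
= 9.

9


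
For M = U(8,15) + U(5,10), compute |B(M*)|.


(M1+M2)* = M1* + M2*.
M1* = U(7,15), bases: C(15,7) = 6435.
M2* = U(5,10), bases: C(10,5) = 252.
|B(M*)| = 6435 * 252 = 1621620.

1621620


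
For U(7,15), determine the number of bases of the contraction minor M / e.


Contracting e from U(7,15) gives U(6,14).
Bases of U(6,14) = C(14,6) = 14! / (6! * 8!) = 3003.

3003


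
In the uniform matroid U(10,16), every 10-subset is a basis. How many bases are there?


Bases of U(10,16) are all 10-element subsets of the 16-element ground set.
Number of bases = C(16,10).
C(16,10) = 8008.

8008


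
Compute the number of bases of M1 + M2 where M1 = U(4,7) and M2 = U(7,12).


Bases of a direct sum M1 + M2: |B| = |B(M1)| * |B(M2)|.
|B(U(4,7))| = C(7,4) = 35.
|B(U(7,12))| = C(12,7) = 792.
Total bases = 35 * 792 = 27720.

27720


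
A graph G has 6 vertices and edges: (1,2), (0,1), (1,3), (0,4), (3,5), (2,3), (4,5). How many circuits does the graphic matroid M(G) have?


A circuit in a graphic matroid = edge set of a simple cycle.
G has 6 vertices and 7 edges.
Enumerating all minimal edge subsets forming cycles...
Total circuits found: 3.

3


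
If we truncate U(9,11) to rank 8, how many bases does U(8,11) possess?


Truncating U(9,11) to rank 8 gives U(8,11).
Bases of U(8,11) are all 8-element subsets of 11 elements.
Number of bases = (11 choose 8) = 165.

165


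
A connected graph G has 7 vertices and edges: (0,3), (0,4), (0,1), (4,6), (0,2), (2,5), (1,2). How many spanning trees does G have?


By Kirchhoff's matrix tree theorem, the number of spanning trees equals
the determinant of any cofactor of the Laplacian matrix L.
G has 7 vertices and 7 edges.
Computing the (6 x 6) cofactor determinant gives 3.

3


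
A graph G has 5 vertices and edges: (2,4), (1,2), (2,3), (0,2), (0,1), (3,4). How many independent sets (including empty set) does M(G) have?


An independent set in a graphic matroid is an acyclic edge subset.
G has 5 vertices and 6 edges.
Enumerate all 2^6 = 64 subsets, checking for acyclicity.
Total independent sets = 49.

49


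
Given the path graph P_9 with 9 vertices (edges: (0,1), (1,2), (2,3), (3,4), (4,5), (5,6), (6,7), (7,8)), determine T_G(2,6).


A path on 9 vertices is a tree with 8 edges.
T(x,y) = x^(8) for any tree.
T(2,6) = 2^8 = 256.

256


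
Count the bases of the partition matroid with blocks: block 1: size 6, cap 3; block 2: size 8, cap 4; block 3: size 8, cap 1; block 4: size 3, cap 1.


A basis picks exactly ci elements from block i.
Number of bases = product of C(|Si|, ci).
= C(6,3) * C(8,4) * C(8,1) * C(3,1)
= 20 * 70 * 8 * 3
= 33600.

33600


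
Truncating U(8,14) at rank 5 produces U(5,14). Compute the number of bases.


Truncating U(8,14) to rank 5 gives U(5,14).
Bases of U(5,14) are all 5-element subsets of 14 elements.
Number of bases = C(14,5) = 2002.

2002


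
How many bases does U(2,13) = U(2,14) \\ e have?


Deleting e from U(2,14) gives U(2,13) since n > r.
Bases of U(2,13) = C(13,2) = 13! / (2! * 11!) = 78.

78


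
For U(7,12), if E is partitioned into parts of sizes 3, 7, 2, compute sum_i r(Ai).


r(Ai) = min(|Ai|, 7) for each part.
Sum = min(3,7) + min(7,7) + min(2,7)
    = 3 + 7 + 2
    = 12.

12


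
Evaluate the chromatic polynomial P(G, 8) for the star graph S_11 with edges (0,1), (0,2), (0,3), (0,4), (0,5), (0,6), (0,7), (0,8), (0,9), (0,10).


P(tree, k) = k * (k-1)^(10) for any tree on 11 vertices.
P(8) = 8 * 7^10 = 8 * 282475249 = 2259801992.

2259801992


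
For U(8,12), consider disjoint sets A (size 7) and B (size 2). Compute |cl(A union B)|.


|A union B| = 7 + 2 = 9 (disjoint).
In U(8,12), cl(S) = S if |S| < 8, else cl(S) = E.
Since 9 >= 8, cl(A union B) = E.
|cl(A union B)| = 12.

12


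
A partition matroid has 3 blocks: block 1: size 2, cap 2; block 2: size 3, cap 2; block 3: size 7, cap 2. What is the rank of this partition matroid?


Rank of a partition matroid = sum of min(|Si|, ci) for each block.
= min(2,2) + min(3,2) + min(7,2)
= 2 + 2 + 2
= 6.

6


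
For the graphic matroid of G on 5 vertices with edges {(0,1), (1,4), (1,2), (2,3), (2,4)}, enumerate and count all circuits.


A circuit in a graphic matroid = edge set of a simple cycle.
G has 5 vertices and 5 edges.
Enumerating all minimal edge subsets forming cycles...
Total circuits found: 1.

1


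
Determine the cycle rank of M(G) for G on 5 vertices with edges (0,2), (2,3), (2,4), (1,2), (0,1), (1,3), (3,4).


Cycle rank (nullity) = |E| - r(M) = |E| - (|V| - c).
|E| = 7, |V| = 5, c = 1.
Nullity = 7 - (5 - 1) = 7 - 4 = 3.

3


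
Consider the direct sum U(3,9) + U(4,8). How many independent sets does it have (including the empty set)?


For a direct sum, |I(M1+M2)| = |I(M1)| * |I(M2)|.
|I(U(3,9))| = sum C(9,k) for k=0..3 = 130.
|I(U(4,8))| = sum C(8,k) for k=0..4 = 163.
Total = 130 * 163 = 21190.

21190


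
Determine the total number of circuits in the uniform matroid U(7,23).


In U(7,23), circuits are the (8)-element subsets.
Any set of 8 elements is dependent, and removing any one element gives
an independent set of size 7, so it is a minimal dependent set.
Number of circuits = C(23,8) = 490314.

490314


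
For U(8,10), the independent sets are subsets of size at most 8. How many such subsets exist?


Independent sets of U(8,10) are all subsets of size <= 8.
Count = C(10,0) + C(10,1) + C(10,2) + C(10,3) + C(10,4) + C(10,5) + C(10,6) + C(10,7) + C(10,8)
     = 1 + 10 + 45 + 120 + 210 + 252 + 210 + 120 + 45
     = 1013.

1013


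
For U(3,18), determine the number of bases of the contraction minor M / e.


Contracting e from U(3,18) gives U(2,17).
Bases of U(2,17) = (17 choose 2) = 136.

136


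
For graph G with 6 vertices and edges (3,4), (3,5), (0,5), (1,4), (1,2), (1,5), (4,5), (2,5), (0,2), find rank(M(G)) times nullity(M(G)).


r(M) = |V| - c = 6 - 1 = 5.
nullity = |E| - r(M) = 9 - 5 = 4.
Product = 5 * 4 = 20.

20


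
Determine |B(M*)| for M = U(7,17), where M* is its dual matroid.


The dual of U(r,n) is U(n-r, n) = U(10,17).
Bases of U(10,17) are all (10)-element subsets.
|B(M*)| = (17 choose 10) = 19448.

19448


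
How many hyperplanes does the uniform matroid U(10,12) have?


Hyperplanes of U(10,12) are flats of rank 9.
In a uniform matroid, these are exactly the (9)-element subsets.
Count = C(12,9) = 220.

220


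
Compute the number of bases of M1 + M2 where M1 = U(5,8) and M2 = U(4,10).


Bases of a direct sum M1 + M2: |B| = |B(M1)| * |B(M2)|.
|B(U(5,8))| = C(8,5) = 56.
|B(U(4,10))| = C(10,4) = 210.
Total bases = 56 * 210 = 11760.

11760


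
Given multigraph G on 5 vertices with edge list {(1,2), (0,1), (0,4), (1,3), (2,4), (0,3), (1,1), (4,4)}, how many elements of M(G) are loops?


In a graphic matroid, a loop is a self-loop edge (u,u) with rank 0.
Examining all 8 edges for self-loops...
Self-loops found: (1,1), (4,4)
Number of loops = 2.

2


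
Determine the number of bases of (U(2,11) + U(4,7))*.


(M1+M2)* = M1* + M2*.
M1* = U(9,11), bases: C(11,9) = 55.
M2* = U(3,7), bases: C(7,3) = 35.
|B(M*)| = 55 * 35 = 1925.

1925


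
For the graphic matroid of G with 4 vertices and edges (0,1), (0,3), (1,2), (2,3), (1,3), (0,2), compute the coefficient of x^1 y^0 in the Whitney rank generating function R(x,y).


R(x,y) = sum over A in 2^E of x^(r(E)-r(A)) * y^(|A|-r(A)).
G has 4 vertices, 6 edges. r(E) = 3.
Enumerate all 2^6 = 64 subsets.
Count subsets with r(E)-r(A)=1 and |A|-r(A)=0: 15.

15


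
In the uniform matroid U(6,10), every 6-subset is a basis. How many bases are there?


Bases of U(6,10) are all 6-element subsets of the 10-element ground set.
Number of bases = C(10,6).
C(10,6) = 10! / (6! * 4!) = 210.

210


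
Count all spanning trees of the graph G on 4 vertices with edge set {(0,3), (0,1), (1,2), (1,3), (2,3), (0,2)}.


By Kirchhoff's matrix tree theorem, the number of spanning trees equals
the determinant of any cofactor of the Laplacian matrix L.
G has 4 vertices and 6 edges.
Computing the (3 x 3) cofactor determinant gives 16.

16


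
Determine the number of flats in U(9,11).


Flats of U(9,11): every subset of size < 9 is a flat, plus E itself.
Count = (11 choose 0) + (11 choose 1) + (11 choose 2) + (11 choose 3) + (11 choose 4) + (11 choose 5) + (11 choose 6) + (11 choose 7) + (11 choose 8) + 1
     = 1 + 11 + 55 + 165 + 330 + 462 + 462 + 330 + 165 + 1
     = 1982.

1982


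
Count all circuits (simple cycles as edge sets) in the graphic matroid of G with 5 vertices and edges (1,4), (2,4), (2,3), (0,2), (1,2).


A circuit in a graphic matroid = edge set of a simple cycle.
G has 5 vertices and 5 edges.
Enumerating all minimal edge subsets forming cycles...
Total circuits found: 1.

1


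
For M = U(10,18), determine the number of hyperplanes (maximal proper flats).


Hyperplanes of U(10,18) are flats of rank 9.
In a uniform matroid, these are exactly the (9)-element subsets.
Count = (18 choose 9) = 48620.

48620


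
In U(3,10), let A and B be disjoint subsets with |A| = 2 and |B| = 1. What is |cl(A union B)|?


|A union B| = 2 + 1 = 3 (disjoint).
In U(3,10), cl(S) = S if |S| < 3, else cl(S) = E.
Since 3 >= 3, cl(A union B) = E.
|cl(A union B)| = 10.

10


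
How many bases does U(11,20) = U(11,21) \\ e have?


Deleting e from U(11,21) gives U(11,20) since n > r.
Bases of U(11,20) = C(20,11) = 20! / (11! * 9!) = 167960.

167960


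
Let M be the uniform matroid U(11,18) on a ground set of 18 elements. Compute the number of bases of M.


Bases of U(11,18) are all 11-element subsets of the 18-element ground set.
Number of bases = C(18,11).
C(18,11) = 18! / (11! * 7!) = 31824.

31824


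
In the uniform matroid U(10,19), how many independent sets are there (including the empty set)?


Independent sets of U(10,19) are all subsets of size <= 10.
Count = C(19,0) + C(19,1) + C(19,2) + C(19,3) + C(19,4) + C(19,5) + C(19,6) + C(19,7) + C(19,8) + C(19,9) + C(19,10)
     = 1 + 19 + 171 + 969 + 3876 + 11628 + 27132 + 50388 + 75582 + 92378 + 92378
     = 354522.

354522


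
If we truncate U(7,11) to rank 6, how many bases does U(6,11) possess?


Truncating U(7,11) to rank 6 gives U(6,11).
Bases of U(6,11) are all 6-element subsets of 11 elements.
Number of bases = C(11,6) = 462.

462


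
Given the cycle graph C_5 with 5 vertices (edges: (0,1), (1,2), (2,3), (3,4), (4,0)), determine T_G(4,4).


T(C_5; x,y) = x + x^2 + ... + x^(4) + y.
T(4,4) = 4^1 + 4^2 + 4^3 + 4^4 + 4
= 4 + 16 + 64 + 256 + 4
= 344.

344


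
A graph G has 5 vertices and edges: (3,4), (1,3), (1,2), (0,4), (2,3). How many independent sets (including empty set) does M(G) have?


An independent set in a graphic matroid is an acyclic edge subset.
G has 5 vertices and 5 edges.
Enumerate all 2^5 = 32 subsets, checking for acyclicity.
Total independent sets = 28.

28


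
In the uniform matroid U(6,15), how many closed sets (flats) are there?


Flats of U(6,15): every subset of size < 6 is a flat, plus E itself.
Count = (15 choose 0) + (15 choose 1) + (15 choose 2) + (15 choose 3) + (15 choose 4) + (15 choose 5) + 1
     = 1 + 15 + 105 + 455 + 1365 + 3003 + 1
     = 4945.

4945


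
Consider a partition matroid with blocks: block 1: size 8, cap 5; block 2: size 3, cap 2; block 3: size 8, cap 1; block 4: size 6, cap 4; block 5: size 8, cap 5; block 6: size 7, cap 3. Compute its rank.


Rank of a partition matroid = sum of min(|Si|, ci) for each block.
= min(8,5) + min(3,2) + min(8,1) + min(6,4) + min(8,5) + min(7,3)
= 5 + 2 + 1 + 4 + 5 + 3
= 20.

20


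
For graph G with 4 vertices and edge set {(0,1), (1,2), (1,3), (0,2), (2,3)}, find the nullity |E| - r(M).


Cycle rank (nullity) = |E| - r(M) = |E| - (|V| - c).
|E| = 5, |V| = 4, c = 1.
Nullity = 5 - (4 - 1) = 5 - 3 = 2.

2


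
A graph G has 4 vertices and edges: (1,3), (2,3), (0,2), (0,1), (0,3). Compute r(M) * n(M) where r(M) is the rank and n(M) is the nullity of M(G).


r(M) = |V| - c = 4 - 1 = 3.
nullity = |E| - r(M) = 5 - 3 = 2.
Product = 3 * 2 = 6.

6


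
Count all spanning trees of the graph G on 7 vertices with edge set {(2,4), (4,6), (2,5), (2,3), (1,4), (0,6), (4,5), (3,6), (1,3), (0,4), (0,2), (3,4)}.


By Kirchhoff's matrix tree theorem, the number of spanning trees equals
the determinant of any cofactor of the Laplacian matrix L.
G has 7 vertices and 12 edges.
Computing the (6 x 6) cofactor determinant gives 272.

272


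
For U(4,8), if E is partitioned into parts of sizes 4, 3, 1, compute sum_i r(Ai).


r(Ai) = min(|Ai|, 4) for each part.
Sum = min(4,4) + min(3,4) + min(1,4)
    = 4 + 3 + 1
    = 8.

8


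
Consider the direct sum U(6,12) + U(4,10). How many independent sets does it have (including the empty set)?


For a direct sum, |I(M1+M2)| = |I(M1)| * |I(M2)|.
|I(U(6,12))| = sum C(12,k) for k=0..6 = 2510.
|I(U(4,10))| = sum C(10,k) for k=0..4 = 386.
Total = 2510 * 386 = 968860.

968860


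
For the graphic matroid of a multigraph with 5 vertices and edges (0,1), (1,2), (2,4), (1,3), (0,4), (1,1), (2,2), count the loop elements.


In a graphic matroid, a loop is a self-loop edge (u,u) with rank 0.
Examining all 7 edges for self-loops...
Self-loops found: (1,1), (2,2)
Number of loops = 2.

2


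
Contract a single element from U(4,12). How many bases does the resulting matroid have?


Contracting e from U(4,12) gives U(3,11).
Bases of U(3,11) = C(11,3) = (11 * 10 * 9) / (1 * 2 * 3) = 165.

165


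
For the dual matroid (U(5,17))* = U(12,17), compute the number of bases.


The dual of U(r,n) is U(n-r, n) = U(12,17).
Bases of U(12,17) are all (12)-element subsets.
|B(M*)| = C(17,12) = 17! / (12! * 5!) = 6188.

6188


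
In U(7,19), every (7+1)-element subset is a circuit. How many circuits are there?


In U(7,19), circuits are the (8)-element subsets.
Any set of 8 elements is dependent, and removing any one element gives
an independent set of size 7, so it is a minimal dependent set.
Number of circuits = C(19,8) = 75582.

75582


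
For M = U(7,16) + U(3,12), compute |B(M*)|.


(M1+M2)* = M1* + M2*.
M1* = U(9,16), bases: C(16,9) = 11440.
M2* = U(9,12), bases: C(12,9) = 220.
|B(M*)| = 11440 * 220 = 2516800.

2516800


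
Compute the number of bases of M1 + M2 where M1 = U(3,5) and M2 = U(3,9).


Bases of a direct sum M1 + M2: |B| = |B(M1)| * |B(M2)|.
|B(U(3,5))| = C(5,3) = 10.
|B(U(3,9))| = C(9,3) = 84.
Total bases = 10 * 84 = 840.

840


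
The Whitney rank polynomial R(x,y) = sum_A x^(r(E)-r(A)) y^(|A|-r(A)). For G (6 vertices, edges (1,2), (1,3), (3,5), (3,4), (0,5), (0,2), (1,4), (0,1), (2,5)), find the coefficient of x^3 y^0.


R(x,y) = sum over A in 2^E of x^(r(E)-r(A)) * y^(|A|-r(A)).
G has 6 vertices, 9 edges. r(E) = 5.
Enumerate all 2^9 = 512 subsets.
Count subsets with r(E)-r(A)=3 and |A|-r(A)=0: 36.

36


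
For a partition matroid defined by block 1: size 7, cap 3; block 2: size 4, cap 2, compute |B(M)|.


A basis picks exactly ci elements from block i.
Number of bases = product of C(|Si|, ci).
= C(7,3) * C(4,2)
= 35 * 6
= 210.

210


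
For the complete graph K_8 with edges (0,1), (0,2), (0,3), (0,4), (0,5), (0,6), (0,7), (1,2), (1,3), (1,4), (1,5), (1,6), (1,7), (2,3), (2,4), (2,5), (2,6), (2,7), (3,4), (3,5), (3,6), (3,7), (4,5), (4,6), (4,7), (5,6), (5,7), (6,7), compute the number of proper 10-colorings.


P(K_8, k) = k(k-1)(k-2)...(k-7).
P(10) = (10) * (9) * (8) * (7) * (6) * (5) * (4) * (3) = 1814400.

1814400


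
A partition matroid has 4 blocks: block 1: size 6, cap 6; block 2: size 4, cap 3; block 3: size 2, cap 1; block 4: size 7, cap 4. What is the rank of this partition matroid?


Rank of a partition matroid = sum of min(|Si|, ci) for each block.
= min(6,6) + min(4,3) + min(2,1) + min(7,4)
= 6 + 3 + 1 + 4
= 14.

14


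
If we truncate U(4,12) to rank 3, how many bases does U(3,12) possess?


Truncating U(4,12) to rank 3 gives U(3,12).
Bases of U(3,12) are all 3-element subsets of 12 elements.
Number of bases = C(12,3) = 12! / (3! * 9!) = 220.

220


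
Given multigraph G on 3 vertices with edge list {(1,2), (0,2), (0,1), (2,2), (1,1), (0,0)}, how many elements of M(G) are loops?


In a graphic matroid, a loop is a self-loop edge (u,u) with rank 0.
Examining all 6 edges for self-loops...
Self-loops found: (2,2), (1,1), (0,0)
Number of loops = 3.

3


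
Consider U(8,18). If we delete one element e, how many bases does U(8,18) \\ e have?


Deleting e from U(8,18) gives U(8,17) since n > r.
Bases of U(8,17) = C(17,8) = 17! / (8! * 9!) = 24310.

24310


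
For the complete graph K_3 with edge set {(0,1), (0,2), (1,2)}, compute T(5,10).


T(K_3; x,y) = x^2 + x + y.
T(5,10) = 25 + 5 + 10 = 40.

40


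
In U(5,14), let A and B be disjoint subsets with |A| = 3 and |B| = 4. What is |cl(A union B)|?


|A union B| = 3 + 4 = 7 (disjoint).
In U(5,14), cl(S) = S if |S| < 5, else cl(S) = E.
Since 7 >= 5, cl(A union B) = E.
|cl(A union B)| = 14.

14


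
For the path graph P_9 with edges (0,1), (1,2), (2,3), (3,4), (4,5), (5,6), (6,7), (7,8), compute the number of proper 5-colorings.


P(P_9, k) = k * (k-1)^(8).
P(5) = 5 * 4^8 = 5 * 65536 = 327680.

327680


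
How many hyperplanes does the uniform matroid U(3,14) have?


Hyperplanes of U(3,14) are flats of rank 2.
In a uniform matroid, these are exactly the (2)-element subsets.
Count = C(14,2) = (14 * 13) / (1 * 2) = 91.

91


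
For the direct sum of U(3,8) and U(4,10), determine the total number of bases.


Bases of a direct sum M1 + M2: |B| = |B(M1)| * |B(M2)|.
|B(U(3,8))| = C(8,3) = 56.
|B(U(4,10))| = C(10,4) = 210.
Total bases = 56 * 210 = 11760.

11760


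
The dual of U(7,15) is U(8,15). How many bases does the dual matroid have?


The dual of U(r,n) is U(n-r, n) = U(8,15).
Bases of U(8,15) are all (8)-element subsets.
|B(M*)| = (15 choose 8) = 6435.

6435


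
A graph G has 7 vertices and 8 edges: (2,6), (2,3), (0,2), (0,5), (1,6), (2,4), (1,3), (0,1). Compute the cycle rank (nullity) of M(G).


Cycle rank (nullity) = |E| - r(M) = |E| - (|V| - c).
|E| = 8, |V| = 7, c = 1.
Nullity = 8 - (7 - 1) = 8 - 6 = 2.

2


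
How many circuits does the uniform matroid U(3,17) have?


In U(3,17), circuits are the (4)-element subsets.
Any set of 4 elements is dependent, and removing any one element gives
an independent set of size 3, so it is a minimal dependent set.
Number of circuits = C(17,4) = (17 * 16 * 15 * 14) / (1 * 2 * 3 * 4) = 2380.

2380


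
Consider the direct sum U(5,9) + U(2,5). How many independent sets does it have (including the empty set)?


For a direct sum, |I(M1+M2)| = |I(M1)| * |I(M2)|.
|I(U(5,9))| = sum C(9,k) for k=0..5 = 382.
|I(U(2,5))| = sum C(5,k) for k=0..2 = 16.
Total = 382 * 16 = 6112.

6112


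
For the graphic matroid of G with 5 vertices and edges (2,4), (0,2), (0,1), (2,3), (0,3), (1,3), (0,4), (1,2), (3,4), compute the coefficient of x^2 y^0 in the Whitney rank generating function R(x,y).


R(x,y) = sum over A in 2^E of x^(r(E)-r(A)) * y^(|A|-r(A)).
G has 5 vertices, 9 edges. r(E) = 4.
Enumerate all 2^9 = 512 subsets.
Count subsets with r(E)-r(A)=2 and |A|-r(A)=0: 36.

36


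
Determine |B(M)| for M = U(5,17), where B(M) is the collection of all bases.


Bases of U(5,17) are all 5-element subsets of the 17-element ground set.
Number of bases = C(17,5).
C(17,5) = 17! / (5! * 12!) = 6188.

6188


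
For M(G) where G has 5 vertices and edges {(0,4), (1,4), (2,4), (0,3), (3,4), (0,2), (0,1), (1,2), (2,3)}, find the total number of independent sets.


An independent set in a graphic matroid is an acyclic edge subset.
G has 5 vertices and 9 edges.
Enumerate all 2^9 = 512 subsets, checking for acyclicity.
Total independent sets = 198.

198


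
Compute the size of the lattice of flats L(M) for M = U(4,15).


Flats of U(4,15): every subset of size < 4 is a flat, plus E itself.
Count = (15 choose 0) + (15 choose 1) + (15 choose 2) + (15 choose 3) + 1
     = 1 + 15 + 105 + 455 + 1
     = 577.

577


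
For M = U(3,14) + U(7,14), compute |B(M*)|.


(M1+M2)* = M1* + M2*.
M1* = U(11,14), bases: C(14,11) = 364.
M2* = U(7,14), bases: C(14,7) = 3432.
|B(M*)| = 364 * 3432 = 1249248.

1249248


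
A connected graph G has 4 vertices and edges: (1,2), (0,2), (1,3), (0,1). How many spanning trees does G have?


By Kirchhoff's matrix tree theorem, the number of spanning trees equals
the determinant of any cofactor of the Laplacian matrix L.
G has 4 vertices and 4 edges.
Computing the (3 x 3) cofactor determinant gives 3.

3


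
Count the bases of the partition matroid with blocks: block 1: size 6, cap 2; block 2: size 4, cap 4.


A basis picks exactly ci elements from block i.
Number of bases = product of C(|Si|, ci).
= C(6,2) * C(4,4)
= 15 * 1
= 15.

15


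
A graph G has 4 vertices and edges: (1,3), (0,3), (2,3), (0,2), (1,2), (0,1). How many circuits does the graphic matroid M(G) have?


A circuit in a graphic matroid = edge set of a simple cycle.
G has 4 vertices and 6 edges.
Enumerating all minimal edge subsets forming cycles...
Total circuits found: 7.

7


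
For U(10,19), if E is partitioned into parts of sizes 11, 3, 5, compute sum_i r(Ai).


r(Ai) = min(|Ai|, 10) for each part.
Sum = min(11,10) + min(3,10) + min(5,10)
    = 10 + 3 + 5
    = 18.

18
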